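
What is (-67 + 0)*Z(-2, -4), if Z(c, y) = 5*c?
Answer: 670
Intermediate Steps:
(-67 + 0)*Z(-2, -4) = (-67 + 0)*(5*(-2)) = -67*(-10) = 670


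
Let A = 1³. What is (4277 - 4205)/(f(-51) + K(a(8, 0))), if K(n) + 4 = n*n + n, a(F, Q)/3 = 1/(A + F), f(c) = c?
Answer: -648/491 ≈ -1.3198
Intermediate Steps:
A = 1
a(F, Q) = 3/(1 + F)
K(n) = -4 + n + n² (K(n) = -4 + (n*n + n) = -4 + (n² + n) = -4 + (n + n²) = -4 + n + n²)
(4277 - 4205)/(f(-51) + K(a(8, 0))) = (4277 - 4205)/(-51 + (-4 + 3/(1 + 8) + (3/(1 + 8))²)) = 72/(-51 + (-4 + 3/9 + (3/9)²)) = 72/(-51 + (-4 + 3*(⅑) + (3*(⅑))²)) = 72/(-51 + (-4 + ⅓ + (⅓)²)) = 72/(-51 + (-4 + ⅓ + ⅑)) = 72/(-51 - 32/9) = 72/(-491/9) = 72*(-9/491) = -648/491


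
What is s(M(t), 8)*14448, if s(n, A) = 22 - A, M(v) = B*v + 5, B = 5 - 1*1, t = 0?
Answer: 202272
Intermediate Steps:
B = 4 (B = 5 - 1 = 4)
M(v) = 5 + 4*v (M(v) = 4*v + 5 = 5 + 4*v)
s(M(t), 8)*14448 = (22 - 1*8)*14448 = (22 - 8)*14448 = 14*14448 = 202272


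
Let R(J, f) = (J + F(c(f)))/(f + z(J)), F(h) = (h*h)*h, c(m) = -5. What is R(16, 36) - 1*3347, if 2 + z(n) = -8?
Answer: -87131/26 ≈ -3351.2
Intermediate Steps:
z(n) = -10 (z(n) = -2 - 8 = -10)
F(h) = h³ (F(h) = h²*h = h³)
R(J, f) = (-125 + J)/(-10 + f) (R(J, f) = (J + (-5)³)/(f - 10) = (J - 125)/(-10 + f) = (-125 + J)/(-10 + f))
R(16, 36) - 1*3347 = (-125 + 16)/(-10 + 36) - 1*3347 = -109/26 - 3347 = -87131/26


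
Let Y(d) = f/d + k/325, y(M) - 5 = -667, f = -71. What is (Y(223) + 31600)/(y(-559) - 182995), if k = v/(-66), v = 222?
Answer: -8397349308/48805317275 ≈ -0.17206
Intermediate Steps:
y(M) = -662 (y(M) = 5 - 667 = -662)
k = -37/11 (k = 222/(-66) = 222*(-1/66) = -37/11 ≈ -3.3636)
Y(d) = -37/3575 - 71/d (Y(d) = -71/d - 37/11/325 = -71/d - 37/11*1/325 = -71/d - 37/3575 = -37/3575 - 71/d)
(Y(223) + 31600)/(y(-559) - 182995) = ((-37/3575 - 71/223) + 31600)/(-662 - 182995) = ((-37/3575 - 71*1/223) + 31600)/(-183657) = ((-37/3575 - 71/223) + 31600)*(-1/183657) = (-262076/797225 + 31600)*(-1/183657) = (25192047924/797225)*(-1/183657) = -8397349308/48805317275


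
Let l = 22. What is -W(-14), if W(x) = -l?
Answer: 22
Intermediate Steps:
W(x) = -22 (W(x) = -1*22 = -22)
-W(-14) = -1*(-22) = 22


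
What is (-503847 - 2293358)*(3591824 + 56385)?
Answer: -10204788455845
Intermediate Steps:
(-503847 - 2293358)*(3591824 + 56385) = -2797205*3648209 = -10204788455845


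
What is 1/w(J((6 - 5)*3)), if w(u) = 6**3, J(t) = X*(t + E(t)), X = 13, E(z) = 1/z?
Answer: 1/216 ≈ 0.0046296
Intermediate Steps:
E(z) = 1/z
J(t) = 13*t + 13/t (J(t) = 13*(t + 1/t) = 13*t + 13/t)
w(u) = 216
1/w(J((6 - 5)*3)) = 1/216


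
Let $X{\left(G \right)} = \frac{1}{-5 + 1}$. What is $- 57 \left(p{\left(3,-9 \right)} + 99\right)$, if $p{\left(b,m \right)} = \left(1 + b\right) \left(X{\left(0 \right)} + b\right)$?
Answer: $-6270$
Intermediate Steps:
$X{\left(G \right)} = - \frac{1}{4}$ ($X{\left(G \right)} = \frac{1}{-4} = - \frac{1}{4}$)
$p{\left(b,m \right)} = \left(1 + b\right) \left(- \frac{1}{4} + b\right)$
$- 57 \left(p{\left(3,-9 \right)} + 99\right) = - 57 \left(\left(- \frac{1}{4} + 3^{2} + \frac{3}{4} \cdot 3\right) + 99\right) = - 57 \left(\left(- \frac{1}{4} + 9 + \frac{9}{4}\right) + 99\right) = - 57 \left(11 + 99\right) = \left(-57\right) 110 = -6270$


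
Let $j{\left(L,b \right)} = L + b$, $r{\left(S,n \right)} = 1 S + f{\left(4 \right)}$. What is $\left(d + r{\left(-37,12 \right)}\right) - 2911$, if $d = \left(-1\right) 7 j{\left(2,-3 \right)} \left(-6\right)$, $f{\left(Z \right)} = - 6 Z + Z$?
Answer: $-3010$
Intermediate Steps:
$f{\left(Z \right)} = - 5 Z$
$r{\left(S,n \right)} = -20 + S$ ($r{\left(S,n \right)} = 1 S - 20 = S - 20 = -20 + S$)
$d = -42$ ($d = \left(-1\right) 7 \left(2 - 3\right) \left(-6\right) = \left(-7\right) \left(-1\right) \left(-6\right) = 7 \left(-6\right) = -42$)
$\left(d + r{\left(-37,12 \right)}\right) - 2911 = \left(-42 - 57\right) - 2911 = -99 - 2911 = -3010$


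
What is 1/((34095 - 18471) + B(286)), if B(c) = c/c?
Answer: 1/15625 ≈ 6.4000e-5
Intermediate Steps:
B(c) = 1
1/((34095 - 18471) + B(286)) = 1/((34095 - 18471) + 1) = 1/(15624 + 1) = 1/15625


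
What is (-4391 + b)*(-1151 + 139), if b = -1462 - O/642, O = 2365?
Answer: 1902555446/321 ≈ 5.9270e+6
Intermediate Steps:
b = -940969/642 (b = -1462 - 2365/642 = -940969/642 ≈ -1465.7)
(-4391 + b)*(-1151 + 139) = (-4391 - 940969/642)*(-1151 + 139) = -3759991/642*(-1012) = 1902555446/321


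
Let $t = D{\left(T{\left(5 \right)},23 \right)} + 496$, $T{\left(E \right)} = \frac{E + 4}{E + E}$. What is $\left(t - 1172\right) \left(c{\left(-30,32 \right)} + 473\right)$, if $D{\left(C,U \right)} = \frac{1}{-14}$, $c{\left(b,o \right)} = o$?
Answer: $- \frac{4779825}{14} \approx -3.4142 \cdot 10^{5}$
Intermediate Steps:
$T{\left(E \right)} = \frac{4 + E}{2 E}$
$D{\left(C,U \right)} = - \frac{1}{14}$
$t = \frac{6943}{14}$ ($t = - \frac{1}{14} + 496 = \frac{6943}{14} \approx 495.93$)
$\left(t - 1172\right) \left(c{\left(-30,32 \right)} + 473\right) = \left(\frac{6943}{14} - 1172\right) \left(32 + 473\right) = \left(- \frac{9465}{14}\right) 505 = - \frac{4779825}{14}$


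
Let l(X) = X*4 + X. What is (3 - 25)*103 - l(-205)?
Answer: -1241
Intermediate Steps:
l(X) = 5*X (l(X) = 4*X + X = 5*X)
(3 - 25)*103 - l(-205) = (3 - 25)*103 - 5*(-205) = -22*103 - 1*(-1025) = -2266 + 1025 = -1241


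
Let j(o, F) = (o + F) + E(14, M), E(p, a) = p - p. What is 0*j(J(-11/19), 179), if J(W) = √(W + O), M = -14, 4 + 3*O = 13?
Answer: 0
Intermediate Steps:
O = 3 (O = -4/3 + (⅓)*13 = -4/3 + 13/3 = 3)
J(W) = √(3 + W) (J(W) = √(W + 3) = √(3 + W))
E(p, a) = 0
j(o, F) = F + o (j(o, F) = (o + F) + 0 = (F + o) + 0 = F + o)
0*j(J(-11/19), 179) = 0*(179 + √(3 - 11/19)) = 0*(179 + √(46/19)) = 0*(179 + √874/19) = 0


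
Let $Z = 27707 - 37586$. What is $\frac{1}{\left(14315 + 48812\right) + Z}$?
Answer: $\frac{1}{53248} \approx 1.878 \cdot 10^{-5}$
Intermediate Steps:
$Z = -9879$ ($Z = 27707 - 37586 = -9879$)
$\frac{1}{\left(14315 + 48812\right) + Z} = \frac{1}{\left(14315 + 48812\right) - 9879} = \frac{1}{63127 - 9879} = \frac{1}{53248}$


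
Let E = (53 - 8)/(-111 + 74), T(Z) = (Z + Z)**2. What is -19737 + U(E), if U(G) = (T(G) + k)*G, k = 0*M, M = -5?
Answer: -1000102761/50653 ≈ -19744.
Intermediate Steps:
T(Z) = 4*Z**2 (T(Z) = (2*Z)**2 = 4*Z**2)
E = -45/37 (E = 45/(-37) = 45*(-1/37) = -45/37 ≈ -1.2162)
k = 0 (k = 0*(-5) = 0)
U(G) = 4*G**3 (U(G) = (4*G**2 + 0)*G = (4*G**2)*G = 4*G**3)
-19737 + U(E) = -19737 + 4*(-45/37)**3 = -19737 + 4*(-91125/50653) = -19737 - 364500/50653 = -1000102761/50653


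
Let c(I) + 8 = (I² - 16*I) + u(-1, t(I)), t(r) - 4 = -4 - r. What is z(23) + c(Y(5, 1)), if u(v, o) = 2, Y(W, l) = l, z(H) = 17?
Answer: -4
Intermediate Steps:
t(r) = -r (t(r) = 4 + (-4 - r) = -r)
c(I) = -6 + I² - 16*I (c(I) = -8 + ((I² - 16*I) + 2) = -8 + (2 + I² - 16*I) = -6 + I² - 16*I)
z(23) + c(Y(5, 1)) = 17 + (-6 + 1² - 16*1) = 17 + (-6 + 1 - 16) = 17 - 21 = -4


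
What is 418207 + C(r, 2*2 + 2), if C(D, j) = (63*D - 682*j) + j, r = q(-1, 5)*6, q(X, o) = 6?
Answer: 416389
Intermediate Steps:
r = 36 (r = 6*6 = 36)
C(D, j) = -681*j + 63*D (C(D, j) = (-682*j + 63*D) + j = -681*j + 63*D)
418207 + C(r, 2*2 + 2) = 418207 + (-681*(2*2 + 2) + 63*36) = 418207 + (-681*(4 + 2) + 2268) = 418207 + (-681*6 + 2268) = 418207 + (-4086 + 2268) = 418207 - 1818 = 416389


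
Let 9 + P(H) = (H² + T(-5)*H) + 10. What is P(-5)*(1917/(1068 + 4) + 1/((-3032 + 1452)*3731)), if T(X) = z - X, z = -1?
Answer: 8475506691/789927320 ≈ 10.729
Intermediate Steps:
T(X) = -1 - X
P(H) = 1 + H² + 4*H (P(H) = -9 + ((H² + (-1 - 1*(-5))*H) + 10) = -9 + ((H² + (-1 + 5)*H) + 10) = -9 + ((H² + 4*H) + 10) = -9 + (10 + H² + 4*H) = 1 + H² + 4*H)
P(-5)*(1917/(1068 + 4) + 1/((-3032 + 1452)*3731)) = (1 + (-5)² + 4*(-5))*(1917/(1068 + 4) + 1/((-3032 + 1452)*3731)) = (1 + 25 - 20)*(1917/1072 + (1/3731)/(-1580)) = 6*(1917*(1/1072) - 1/1580*1/3731) = 6*(1917/1072 - 1/5894980) = 6*(2825168897/1579854640) = 8475506691/789927320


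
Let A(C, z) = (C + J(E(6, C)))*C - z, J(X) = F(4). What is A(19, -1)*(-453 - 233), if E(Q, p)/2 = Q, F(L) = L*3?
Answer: -404740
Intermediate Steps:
F(L) = 3*L
E(Q, p) = 2*Q
J(X) = 12 (J(X) = 3*4 = 12)
A(C, z) = -z + C*(12 + C) (A(C, z) = (C + 12)*C - z = (12 + C)*C - z = C*(12 + C) - z = -z + C*(12 + C))
A(19, -1)*(-453 - 233) = (19**2 - 1*(-1) + 12*19)*(-453 - 233) = (361 + 1 + 228)*(-686) = 590*(-686) = -404740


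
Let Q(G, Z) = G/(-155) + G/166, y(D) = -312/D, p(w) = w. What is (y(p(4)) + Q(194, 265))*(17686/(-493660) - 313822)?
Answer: 77812132267608311/3175467950 ≈ 2.4504e+7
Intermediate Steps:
Q(G, Z) = -11*G/25730 (Q(G, Z) = G*(-1/155) + G*(1/166) = -G/155 + G/166 = -11*G/25730)
(y(p(4)) + Q(194, 265))*(17686/(-493660) - 313822) = (-312/4 - 11/25730*194)*(17686/(-493660) - 313822) = (-312*¼ - 1067/12865)*(17686*(-1/493660) - 313822) = (-78 - 1067/12865)*(-8843/246830 - 313822) = -1004537/12865*(-77460693103/246830) = 77812132267608311/3175467950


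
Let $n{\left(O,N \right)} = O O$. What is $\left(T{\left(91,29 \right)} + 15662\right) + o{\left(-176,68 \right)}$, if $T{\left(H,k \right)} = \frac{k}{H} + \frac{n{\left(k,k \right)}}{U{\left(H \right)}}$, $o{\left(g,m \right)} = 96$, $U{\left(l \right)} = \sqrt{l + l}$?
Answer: $\frac{1434007}{91} + \frac{841 \sqrt{182}}{182} \approx 15821.0$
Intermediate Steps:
$U{\left(l \right)} = \sqrt{2} \sqrt{l}$ ($U{\left(l \right)} = \sqrt{2 l} = \sqrt{2} \sqrt{l}$)
$n{\left(O,N \right)} = O^{2}$
$T{\left(H,k \right)} = \frac{k}{H} + \frac{\sqrt{2} k^{2}}{2 \sqrt{H}}$ ($T{\left(H,k \right)} = \frac{k}{H} + \frac{k^{2}}{\sqrt{2} \sqrt{H}} = \frac{k}{H} + k^{2} \frac{\sqrt{2}}{2 \sqrt{H}} = \frac{k}{H} + \frac{\sqrt{2} k^{2}}{2 \sqrt{H}}$)
$\left(T{\left(91,29 \right)} + 15662\right) + o{\left(-176,68 \right)} = \left(\left(\frac{29}{91} + \frac{\sqrt{2} \cdot 29^{2}}{2 \sqrt{91}}\right) + 15662\right) + 96 = \left(\left(29 \cdot \frac{1}{91} + \frac{1}{2} \sqrt{2} \frac{\sqrt{91}}{91} \cdot 841\right) + 15662\right) + 96 = \left(\left(\frac{29}{91} + \frac{841 \sqrt{182}}{182}\right) + 15662\right) + 96 = \left(\frac{1425271}{91} + \frac{841 \sqrt{182}}{182}\right) + 96 = \frac{1434007}{91} + \frac{841 \sqrt{182}}{182}$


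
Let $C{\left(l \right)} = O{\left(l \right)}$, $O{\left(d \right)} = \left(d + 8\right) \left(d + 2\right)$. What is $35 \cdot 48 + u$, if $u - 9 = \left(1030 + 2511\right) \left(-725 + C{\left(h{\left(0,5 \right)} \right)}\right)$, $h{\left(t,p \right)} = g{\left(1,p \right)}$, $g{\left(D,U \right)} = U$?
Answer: $-2243305$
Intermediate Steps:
$h{\left(t,p \right)} = p$
$O{\left(d \right)} = \left(2 + d\right) \left(8 + d\right)$ ($O{\left(d \right)} = \left(8 + d\right) \left(2 + d\right) = \left(2 + d\right) \left(8 + d\right)$)
$C{\left(l \right)} = 16 + l^{2} + 10 l$
$u = -2244985$ ($u = 9 + \left(1030 + 2511\right) \left(-725 + \left(16 + 5^{2} + 10 \cdot 5\right)\right) = 9 + 3541 \left(-725 + \left(16 + 25 + 50\right)\right) = 9 + 3541 \left(-725 + 91\right) = 9 + 3541 \left(-634\right) = 9 - 2244994 = -2244985$)
$35 \cdot 48 + u = 35 \cdot 48 - 2244985 = 1680 - 2244985 = -2243305$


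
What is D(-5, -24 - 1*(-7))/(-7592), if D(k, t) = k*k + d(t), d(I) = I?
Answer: -1/949 ≈ -0.0010537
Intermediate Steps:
D(k, t) = t + k² (D(k, t) = k*k + t = k² + t = t + k²)
D(-5, -24 - 1*(-7))/(-7592) = ((-24 - 1*(-7)) + (-5)²)/(-7592) = ((-24 + 7) + 25)*(-1/7592) = (-17 + 25)*(-1/7592) = 8*(-1/7592) = -1/949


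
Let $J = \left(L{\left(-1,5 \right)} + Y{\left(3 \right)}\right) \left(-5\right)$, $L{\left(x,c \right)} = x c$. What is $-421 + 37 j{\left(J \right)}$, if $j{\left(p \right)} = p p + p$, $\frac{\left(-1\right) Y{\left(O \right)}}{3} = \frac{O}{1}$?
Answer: $183469$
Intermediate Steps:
$Y{\left(O \right)} = - 3 O$ ($Y{\left(O \right)} = - 3 \frac{O}{1} = - 3 O 1 = - 3 O$)
$L{\left(x,c \right)} = c x$
$J = 70$ ($J = \left(5 \left(-1\right) - 9\right) \left(-5\right) = \left(-5 - 9\right) \left(-5\right) = \left(-14\right) \left(-5\right) = 70$)
$j{\left(p \right)} = p + p^{2}$ ($j{\left(p \right)} = p^{2} + p = p + p^{2}$)
$-421 + 37 j{\left(J \right)} = -421 + 37 \cdot 70 \left(1 + 70\right) = -421 + 37 \cdot 70 \cdot 71 = -421 + 37 \cdot 4970 = -421 + 183890 = 183469$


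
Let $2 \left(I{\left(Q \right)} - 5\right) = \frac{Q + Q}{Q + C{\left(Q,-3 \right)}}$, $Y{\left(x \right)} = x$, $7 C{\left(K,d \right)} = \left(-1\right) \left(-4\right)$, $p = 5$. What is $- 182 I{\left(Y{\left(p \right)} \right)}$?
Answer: $- \frac{3220}{3} \approx -1073.3$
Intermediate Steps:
$C{\left(K,d \right)} = \frac{4}{7}$ ($C{\left(K,d \right)} = \frac{\left(-1\right) \left(-4\right)}{7} = \frac{1}{7} \cdot 4 = \frac{4}{7}$)
$I{\left(Q \right)} = 5 + \frac{Q}{\frac{4}{7} + Q}$ ($I{\left(Q \right)} = 5 + \frac{\left(Q + Q\right) \frac{1}{Q + \frac{4}{7}}}{2} = 5 + \frac{2 Q \frac{1}{\frac{4}{7} + Q}}{2} = 5 + \frac{Q}{\frac{4}{7} + Q}$)
$- 182 I{\left(Y{\left(p \right)} \right)} = - 182 \frac{2 \left(10 + 21 \cdot 5\right)}{4 + 7 \cdot 5} = - 182 \frac{2 \left(10 + 105\right)}{4 + 35} = - 182 \cdot 2 \cdot \frac{1}{39} \cdot 115 = \left(-182\right) \frac{230}{39} = - \frac{3220}{3}$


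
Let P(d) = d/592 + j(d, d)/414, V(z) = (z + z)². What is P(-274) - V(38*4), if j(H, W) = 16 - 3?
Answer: -5662539587/61272 ≈ -92416.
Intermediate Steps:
j(H, W) = 13
V(z) = 4*z² (V(z) = (2*z)² = 4*z²)
P(d) = 13/414 + d/592 (P(d) = d/592 + 13/414 = 13/414 + d/592)
P(-274) - V(38*4) = (13/414 + (1/592)*(-274)) - 4*(38*4)² = (13/414 - 137/296) - 4*152² = -26435/61272 - 4*23104 = -26435/61272 - 1*92416 = -26435/61272 - 92416 = -5662539587/61272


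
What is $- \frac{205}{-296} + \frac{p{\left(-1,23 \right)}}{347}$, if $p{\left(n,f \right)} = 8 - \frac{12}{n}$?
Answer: $\frac{77055}{102712} \approx 0.7502$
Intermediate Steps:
$p{\left(n,f \right)} = 8 - \frac{12}{n}$
$- \frac{205}{-296} + \frac{p{\left(-1,23 \right)}}{347} = - \frac{205}{-296} + \frac{8 - \frac{12}{-1}}{347} = \left(-205\right) \left(- \frac{1}{296}\right) + \left(8 - -12\right) \frac{1}{347} = \frac{205}{296} + \left(8 + 12\right) \frac{1}{347} = \frac{205}{296} + 20 \cdot \frac{1}{347} = \frac{205}{296} + \frac{20}{347} = \frac{77055}{102712}$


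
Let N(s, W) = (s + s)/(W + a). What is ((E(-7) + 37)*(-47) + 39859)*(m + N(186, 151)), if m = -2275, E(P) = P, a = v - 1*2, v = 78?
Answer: -19841721797/227 ≈ -8.7409e+7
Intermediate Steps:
a = 76 (a = 78 - 1*2 = 78 - 2 = 76)
N(s, W) = 2*s/(76 + W) (N(s, W) = (s + s)/(W + 76) = (2*s)/(76 + W) = 2*s/(76 + W))
((E(-7) + 37)*(-47) + 39859)*(m + N(186, 151)) = ((-7 + 37)*(-47) + 39859)*(-2275 + 2*186/(76 + 151)) = (30*(-47) + 39859)*(-2275 + 2*186/227) = (-1410 + 39859)*(-2275 + 2*186*(1/227)) = 38449*(-2275 + 372/227) = 38449*(-516053/227) = -19841721797/227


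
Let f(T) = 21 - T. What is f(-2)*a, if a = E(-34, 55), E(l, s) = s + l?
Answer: 483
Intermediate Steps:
E(l, s) = l + s
a = 21 (a = -34 + 55 = 21)
f(-2)*a = (21 - 1*(-2))*21 = (21 + 2)*21 = 23*21 = 483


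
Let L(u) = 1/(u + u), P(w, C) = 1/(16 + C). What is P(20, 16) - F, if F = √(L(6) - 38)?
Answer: 1/32 - I*√1365/6 ≈ 0.03125 - 6.1577*I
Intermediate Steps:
L(u) = 1/(2*u)
F = I*√1365/6 (F = √((½)/6 - 38) = √((½)*(⅙) - 38) = √(1/12 - 38) = √(-455/12) = I*√1365/6 ≈ 6.1577*I)
P(20, 16) - F = 1/(16 + 16) - I*√1365/6 = 1/32 - I*√1365/6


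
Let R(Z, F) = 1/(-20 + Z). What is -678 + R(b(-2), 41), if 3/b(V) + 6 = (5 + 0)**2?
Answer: -255625/377 ≈ -678.05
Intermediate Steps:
b(V) = 3/19 (b(V) = 3/(-6 + (5 + 0)**2) = 3/(-6 + 5**2) = 3/(-6 + 25) = 3/19)
-678 + R(b(-2), 41) = -678 + 1/(-20 + 3/19) = -678 + 1/(-377/19) = -678 - 19/377 = -255625/377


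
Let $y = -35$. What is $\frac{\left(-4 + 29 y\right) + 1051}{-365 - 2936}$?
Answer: $- \frac{32}{3301} \approx -0.009694$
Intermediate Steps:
$\frac{\left(-4 + 29 y\right) + 1051}{-365 - 2936} = \frac{\left(-4 + 29 \left(-35\right)\right) + 1051}{-365 - 2936} = \frac{\left(-4 - 1015\right) + 1051}{-3301} = \left(-1019 + 1051\right) \left(- \frac{1}{3301}\right) = 32 \left(- \frac{1}{3301}\right) = - \frac{32}{3301}$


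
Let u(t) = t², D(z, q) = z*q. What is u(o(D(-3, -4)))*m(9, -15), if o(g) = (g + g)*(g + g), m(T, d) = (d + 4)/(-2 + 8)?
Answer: -608256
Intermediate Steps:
D(z, q) = q*z
m(T, d) = ⅔ + d/6 (m(T, d) = (4 + d)/6 = (4 + d)*(⅙) = ⅔ + d/6)
o(g) = 4*g² (o(g) = (2*g)*(2*g) = 4*g²)
u(o(D(-3, -4)))*m(9, -15) = (4*(-4*(-3))²)²*(⅔ + (⅙)*(-15)) = (4*12²)²*(⅔ - 5/2) = (4*144)²*(-11/6) = 576²*(-11/6) = 331776*(-11/6) = -608256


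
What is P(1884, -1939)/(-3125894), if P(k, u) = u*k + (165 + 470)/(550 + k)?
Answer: 8891586349/7608425996 ≈ 1.1686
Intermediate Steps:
P(k, u) = 635/(550 + k) + k*u (P(k, u) = k*u + 635/(550 + k) = 635/(550 + k) + k*u)
P(1884, -1939)/(-3125894) = ((635 - 1939*1884² + 550*1884*(-1939))/(550 + 1884))/(-3125894) = ((635 - 1939*3549456 - 2009191800)/2434)*(-1/3125894) = ((635 - 6882395184 - 2009191800)/2434)*(-1/3125894) = ((1/2434)*(-8891586349))*(-1/3125894) = -8891586349/2434*(-1/3125894) = 8891586349/7608425996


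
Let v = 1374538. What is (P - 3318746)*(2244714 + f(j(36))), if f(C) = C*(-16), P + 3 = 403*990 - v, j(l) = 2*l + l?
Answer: -9632092910562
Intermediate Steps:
j(l) = 3*l
P = -975571 (P = -3 + (403*990 - 1*1374538) = -3 + (398970 - 1374538) = -3 - 975568 = -975571)
f(C) = -16*C
(P - 3318746)*(2244714 + f(j(36))) = (-975571 - 3318746)*(2244714 - 48*36) = -4294317*(2244714 - 16*108) = -4294317*(2244714 - 1728) = -4294317*2242986 = -9632092910562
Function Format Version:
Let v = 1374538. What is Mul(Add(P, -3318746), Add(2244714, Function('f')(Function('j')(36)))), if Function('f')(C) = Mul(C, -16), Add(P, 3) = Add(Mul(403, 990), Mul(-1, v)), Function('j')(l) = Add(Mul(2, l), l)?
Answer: -9632092910562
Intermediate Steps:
Function('j')(l) = Mul(3, l)
P = -975571 (P = Add(-3, Add(Mul(403, 990), Mul(-1, 1374538))) = Add(-3, Add(398970, -1374538)) = Add(-3, -975568) = -975571)
Function('f')(C) = Mul(-16, C)
Mul(Add(P, -3318746), Add(2244714, Function('f')(Function('j')(36)))) = Mul(Add(-975571, -3318746), Add(2244714, Mul(-16, Mul(3, 36)))) = Mul(-4294317, Add(2244714, Mul(-16, 108))) = Mul(-4294317, Add(2244714, -1728)) = Mul(-4294317, 2242986) = -9632092910562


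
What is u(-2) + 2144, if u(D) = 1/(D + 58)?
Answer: 120065/56 ≈ 2144.0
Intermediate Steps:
u(D) = 1/(58 + D)
u(-2) + 2144 = 1/(58 - 2) + 2144 = 1/56 + 2144 = 120065/56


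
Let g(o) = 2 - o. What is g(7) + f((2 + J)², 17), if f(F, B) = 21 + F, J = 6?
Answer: 80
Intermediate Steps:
g(7) + f((2 + J)², 17) = (2 - 1*7) + (21 + (2 + 6)²) = (2 - 7) + (21 + 8²) = -5 + (21 + 64) = -5 + 85 = 80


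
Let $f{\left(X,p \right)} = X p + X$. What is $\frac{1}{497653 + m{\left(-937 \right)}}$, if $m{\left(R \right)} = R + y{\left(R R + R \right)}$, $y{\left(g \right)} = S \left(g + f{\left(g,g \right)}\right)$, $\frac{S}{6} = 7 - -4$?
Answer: $\frac{1}{50766334780524} \approx 1.9698 \cdot 10^{-14}$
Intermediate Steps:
$f{\left(X,p \right)} = X + X p$
$S = 66$ ($S = 6 \left(7 - -4\right) = 6 \left(7 + 4\right) = 6 \cdot 11 = 66$)
$y{\left(g \right)} = 66 g + 66 g \left(1 + g\right)$ ($y{\left(g \right)} = 66 \left(g + g \left(1 + g\right)\right) = 66 g + 66 g \left(1 + g\right)$)
$m{\left(R \right)} = R + 66 \left(R + R^{2}\right) \left(2 + R + R^{2}\right)$ ($m{\left(R \right)} = R + 66 \left(R R + R\right) \left(2 + \left(R R + R\right)\right) = R + 66 \left(R^{2} + R\right) \left(2 + \left(R^{2} + R\right)\right) = R + 66 \left(R + R^{2}\right) \left(2 + \left(R + R^{2}\right)\right) = R + 66 \left(R + R^{2}\right) \left(2 + R + R^{2}\right)$)
$\frac{1}{497653 + m{\left(-937 \right)}} = \frac{1}{497653 - 937 \left(133 + 66 \left(-937\right)^{3} + 132 \left(-937\right)^{2} + 198 \left(-937\right)\right)} = \frac{1}{497653 - 937 \left(133 + 66 \left(-822656953\right) + 132 \cdot 877969 - 185526\right)} = \frac{1}{497653 - 937 \left(133 - 54295358898 + 115891908 - 185526\right)} = \frac{1}{497653 - -50766334282871} = \frac{1}{497653 + 50766334282871} = \frac{1}{50766334780524}$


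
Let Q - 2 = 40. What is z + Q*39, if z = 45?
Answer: 1683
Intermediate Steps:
Q = 42 (Q = 2 + 40 = 42)
z + Q*39 = 45 + 42*39 = 45 + 1638 = 1683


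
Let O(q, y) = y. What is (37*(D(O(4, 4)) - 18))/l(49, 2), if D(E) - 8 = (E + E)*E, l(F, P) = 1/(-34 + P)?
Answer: -26048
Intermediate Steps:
D(E) = 8 + 2*E² (D(E) = 8 + (E + E)*E = 8 + (2*E)*E = 8 + 2*E²)
(37*(D(O(4, 4)) - 18))/l(49, 2) = (37*((8 + 2*4²) - 18))/(1/(-34 + 2)) = (37*((8 + 2*16) - 18))/(1/(-32)) = (37*((8 + 32) - 18))/(-1/32) = (37*(40 - 18))*(-32) = (37*22)*(-32) = 814*(-32) = -26048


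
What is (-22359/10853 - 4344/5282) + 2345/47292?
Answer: -548597844305/193645694388 ≈ -2.8330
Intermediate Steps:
(-22359/10853 - 4344/5282) + 2345/47292 = (-22359*1/10853 - 4344*1/5282) + 2345*(1/47292) = (-22359/10853 - 2172/2641) + 335/6756 = -82622835/28662773 + 335/6756 = -548597844305/193645694388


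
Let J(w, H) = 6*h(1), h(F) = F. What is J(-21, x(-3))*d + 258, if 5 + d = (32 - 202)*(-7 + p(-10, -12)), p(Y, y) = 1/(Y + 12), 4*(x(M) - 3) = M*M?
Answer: 6858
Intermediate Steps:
x(M) = 3 + M²/4 (x(M) = 3 + (M*M)/4 = 3 + M²/4)
p(Y, y) = 1/(12 + Y)
d = 1100 (d = -5 + (32 - 202)*(-7 + 1/(12 - 10)) = -5 - 170*(-7 + 1/2) = -5 - 170*(-7 + ½) = -5 - 170*(-13/2) = -5 + 1105 = 1100)
J(w, H) = 6 (J(w, H) = 6*1 = 6)
J(-21, x(-3))*d + 258 = 6*1100 + 258 = 6600 + 258 = 6858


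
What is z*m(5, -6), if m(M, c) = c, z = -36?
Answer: 216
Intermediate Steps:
z*m(5, -6) = -36*(-6) = 216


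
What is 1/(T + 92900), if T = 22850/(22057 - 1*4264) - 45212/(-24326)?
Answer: 216416259/20105750614208 ≈ 1.0764e-5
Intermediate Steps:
T = 680153108/216416259 (T = 22850/(22057 - 4264) - 45212*(-1/24326) = 22850/17793 + 22606/12163 = 680153108/216416259 ≈ 3.1428)
1/(T + 92900) = 1/(680153108/216416259 + 92900) = 1/(20105750614208/216416259) = 216416259/20105750614208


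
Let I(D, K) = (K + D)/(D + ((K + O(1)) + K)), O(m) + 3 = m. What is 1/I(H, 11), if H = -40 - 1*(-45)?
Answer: 25/16 ≈ 1.5625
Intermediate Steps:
H = 5 (H = -40 + 45 = 5)
O(m) = -3 + m
I(D, K) = (D + K)/(-2 + D + 2*K) (I(D, K) = (K + D)/(D + ((K + (-3 + 1)) + K)) = (D + K)/(D + ((K - 2) + K)) = (D + K)/(D + ((-2 + K) + K)) = (D + K)/(D + (-2 + 2*K)) = (D + K)/(-2 + D + 2*K))
1/I(H, 11) = 1/((5 + 11)/(-2 + 5 + 2*11)) = 1/(16/(-2 + 5 + 22)) = 1/(16/25) = 25/16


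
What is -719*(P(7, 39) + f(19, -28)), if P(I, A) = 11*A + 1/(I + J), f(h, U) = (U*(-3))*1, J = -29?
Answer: -8113915/22 ≈ -3.6881e+5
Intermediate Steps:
f(h, U) = -3*U (f(h, U) = -3*U*1 = -3*U)
P(I, A) = 1/(-29 + I) + 11*A (P(I, A) = 11*A + 1/(I - 29) = 11*A + 1/(-29 + I) = 1/(-29 + I) + 11*A)
-719*(P(7, 39) + f(19, -28)) = -719*((1 - 319*39 + 11*39*7)/(-29 + 7) - 3*(-28)) = -719*((1 - 12441 + 3003)/(-22) + 84) = -719*(-1/22*(-9437) + 84) = -719*(9437/22 + 84) = -719*11285/22 = -8113915/22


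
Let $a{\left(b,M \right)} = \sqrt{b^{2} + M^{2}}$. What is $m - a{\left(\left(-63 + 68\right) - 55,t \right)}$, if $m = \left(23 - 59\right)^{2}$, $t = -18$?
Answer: $1296 - 2 \sqrt{706} \approx 1242.9$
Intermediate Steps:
$a{\left(b,M \right)} = \sqrt{M^{2} + b^{2}}$
$m = 1296$ ($m = \left(-36\right)^{2} = 1296$)
$m - a{\left(\left(-63 + 68\right) - 55,t \right)} = 1296 - \sqrt{\left(-18\right)^{2} + \left(\left(-63 + 68\right) - 55\right)^{2}} = 1296 - \sqrt{324 + \left(5 - 55\right)^{2}} = 1296 - \sqrt{324 + \left(-50\right)^{2}} = 1296 - \sqrt{324 + 2500} = 1296 - \sqrt{2824} = 1296 - 2 \sqrt{706}$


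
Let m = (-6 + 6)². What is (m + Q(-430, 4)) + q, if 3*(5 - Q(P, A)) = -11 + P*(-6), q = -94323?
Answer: -285523/3 ≈ -95174.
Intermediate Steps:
Q(P, A) = 26/3 + 2*P (Q(P, A) = 5 - (-11 + P*(-6))/3 = 5 - (-11 - 6*P)/3 = 5 + (11/3 + 2*P) = 26/3 + 2*P)
m = 0 (m = 0² = 0)
(m + Q(-430, 4)) + q = (0 + (26/3 + 2*(-430))) - 94323 = (0 + (26/3 - 860)) - 94323 = (0 - 2554/3) - 94323 = -2554/3 - 94323 = -285523/3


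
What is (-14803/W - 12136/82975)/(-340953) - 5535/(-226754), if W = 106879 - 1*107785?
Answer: 35398251571418416/1452997745352036675 ≈ 0.024362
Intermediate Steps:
W = -906 (W = 106879 - 107785 = -906)
(-14803/W - 12136/82975)/(-340953) - 5535/(-226754) = (-14803/(-906) - 12136/82975)/(-340953) - 5535/(-226754) = (-14803*(-1/906) - 12136*1/82975)*(-1/340953) - 5535*(-1/226754) = (14803/906 - 12136/82975)*(-1/340953) + 5535/226754 = (1217283709/75175350)*(-1/340953) + 5535/226754 = -1217283709/25631261108550 + 5535/226754 = 35398251571418416/1452997745352036675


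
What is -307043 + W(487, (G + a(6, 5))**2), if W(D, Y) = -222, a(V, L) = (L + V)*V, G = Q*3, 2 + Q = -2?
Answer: -307265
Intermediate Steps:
Q = -4 (Q = -2 - 2 = -4)
G = -12 (G = -4*3 = -12)
a(V, L) = V*(L + V)
-307043 + W(487, (G + a(6, 5))**2) = -307043 - 222 = -307265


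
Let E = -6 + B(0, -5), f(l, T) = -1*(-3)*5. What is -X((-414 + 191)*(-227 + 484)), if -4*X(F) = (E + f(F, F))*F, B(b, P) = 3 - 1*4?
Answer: -114622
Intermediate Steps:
B(b, P) = -1 (B(b, P) = 3 - 4 = -1)
f(l, T) = 15 (f(l, T) = 3*5 = 15)
E = -7 (E = -6 - 1 = -7)
X(F) = -2*F (X(F) = -(-7 + 15)*F/4 = -2*F)
-X((-414 + 191)*(-227 + 484)) = -(-2)*(-414 + 191)*(-227 + 484) = -(-2)*(-223*257) = -(-2)*(-57311) = -1*114622 = -114622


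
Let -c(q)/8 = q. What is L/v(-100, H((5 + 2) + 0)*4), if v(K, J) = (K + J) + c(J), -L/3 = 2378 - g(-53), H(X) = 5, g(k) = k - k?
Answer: 1189/40 ≈ 29.725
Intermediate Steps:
c(q) = -8*q
g(k) = 0
L = -7134 (L = -3*(2378 - 1*0) = -3*(2378 + 0) = -3*2378 = -7134)
v(K, J) = K - 7*J (v(K, J) = (K + J) - 8*J = (J + K) - 8*J = K - 7*J)
L/v(-100, H((5 + 2) + 0)*4) = -7134/(-100 - 35*4) = -7134/(-100 - 7*20) = -7134/(-100 - 140) = -7134/(-240) = -7134*(-1/240) = 1189/40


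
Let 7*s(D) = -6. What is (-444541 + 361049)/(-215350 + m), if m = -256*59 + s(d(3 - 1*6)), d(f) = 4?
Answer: 146111/403296 ≈ 0.36229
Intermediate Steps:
s(D) = -6/7 (s(D) = (⅐)*(-6) = -6/7)
m = -105734/7 (m = -256*59 - 6/7 = -15104 - 6/7 = -105734/7 ≈ -15105.)
(-444541 + 361049)/(-215350 + m) = (-444541 + 361049)/(-215350 - 105734/7) = -83492/(-1613184/7) = -83492*(-7/1613184) = 146111/403296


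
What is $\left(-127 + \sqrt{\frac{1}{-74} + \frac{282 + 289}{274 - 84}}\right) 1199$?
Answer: $-152273 + \frac{2398 \sqrt{9240935}}{3515} \approx -1.502 \cdot 10^{5}$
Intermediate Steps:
$\left(-127 + \sqrt{\frac{1}{-74} + \frac{282 + 289}{274 - 84}}\right) 1199 = \left(-127 + \sqrt{- \frac{1}{74} + \frac{571}{190}}\right) 1199 = \left(-127 + \sqrt{\frac{10516}{3515}}\right) 1199 = \left(-127 + \frac{2 \sqrt{9240935}}{3515}\right) 1199 = -152273 + \frac{2398 \sqrt{9240935}}{3515}$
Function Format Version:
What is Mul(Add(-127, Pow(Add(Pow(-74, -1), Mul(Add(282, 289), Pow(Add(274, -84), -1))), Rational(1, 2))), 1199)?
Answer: Add(-152273, Mul(Rational(2398, 3515), Pow(9240935, Rational(1, 2)))) ≈ -1.5020e+5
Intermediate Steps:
Mul(Add(-127, Pow(Add(Pow(-74, -1), Mul(Add(282, 289), Pow(Add(274, -84), -1))), Rational(1, 2))), 1199) = Mul(Add(-127, Pow(Add(Rational(-1, 74), Mul(571, Pow(190, -1))), Rational(1, 2))), 1199) = Mul(Add(-127, Pow(Add(Rational(-1, 74), Mul(571, Rational(1, 190))), Rational(1, 2))), 1199) = Mul(Add(-127, Pow(Add(Rational(-1, 74), Rational(571, 190)), Rational(1, 2))), 1199) = Mul(Add(-127, Pow(Rational(10516, 3515), Rational(1, 2))), 1199) = Mul(Add(-127, Mul(Rational(2, 3515), Pow(9240935, Rational(1, 2)))), 1199) = Add(-152273, Mul(Rational(2398, 3515), Pow(9240935, Rational(1, 2))))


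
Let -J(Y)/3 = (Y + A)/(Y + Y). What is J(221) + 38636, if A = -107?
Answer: 8538385/221 ≈ 38635.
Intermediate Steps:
J(Y) = -3*(-107 + Y)/(2*Y) (J(Y) = -3*(Y - 107)/(Y + Y) = -3*(-107 + Y)/(2*Y))
J(221) + 38636 = (3/2)*(107 - 1*221)/221 + 38636 = (3/2)*(1/221)*(107 - 221) + 38636 = (3/2)*(1/221)*(-114) + 38636 = -171/221 + 38636 = 8538385/221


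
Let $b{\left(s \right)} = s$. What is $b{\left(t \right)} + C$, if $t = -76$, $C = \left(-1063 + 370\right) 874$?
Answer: $-605758$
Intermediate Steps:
$C = -605682$ ($C = \left(-693\right) 874 = -605682$)
$b{\left(t \right)} + C = -76 - 605682 = -605758$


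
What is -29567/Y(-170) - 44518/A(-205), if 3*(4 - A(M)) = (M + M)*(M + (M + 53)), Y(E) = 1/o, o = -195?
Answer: 140639449304/24393 ≈ 5.7656e+6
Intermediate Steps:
Y(E) = -1/195 (Y(E) = 1/(-195) = -1/195)
A(M) = 4 - 2*M*(53 + 2*M)/3 (A(M) = 4 - (M + M)*(M + (M + 53))/3 = 4 - 2*M*(M + (53 + M))/3 = 4 - 2*M*(53 + 2*M)/3)
-29567/Y(-170) - 44518/A(-205) = -29567/(-1/195) - 44518/(4 - 106/3*(-205) - 4/3*(-205)²) = -29567*(-195) - 44518/(4 + 21730/3 - 4/3*42025) = 5765565 - 44518/(4 + 21730/3 - 168100/3) = 5765565 - 44518/(-48786) = 5765565 - 44518*(-1/48786) = 5765565 + 22259/24393 = 140639449304/24393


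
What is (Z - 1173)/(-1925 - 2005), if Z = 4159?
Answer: -1493/1965 ≈ -0.75980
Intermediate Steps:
(Z - 1173)/(-1925 - 2005) = (4159 - 1173)/(-1925 - 2005) = 2986/(-3930) = 2986*(-1/3930) = -1493/1965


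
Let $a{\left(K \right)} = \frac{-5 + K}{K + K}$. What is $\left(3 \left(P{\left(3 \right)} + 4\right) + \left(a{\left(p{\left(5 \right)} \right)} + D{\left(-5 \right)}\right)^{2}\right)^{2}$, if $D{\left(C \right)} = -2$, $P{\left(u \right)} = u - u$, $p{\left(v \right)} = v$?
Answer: $256$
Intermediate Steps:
$P{\left(u \right)} = 0$
$a{\left(K \right)} = \frac{-5 + K}{2 K}$
$\left(3 \left(P{\left(3 \right)} + 4\right) + \left(a{\left(p{\left(5 \right)} \right)} + D{\left(-5 \right)}\right)^{2}\right)^{2} = \left(3 \left(0 + 4\right) + \left(\frac{-5 + 5}{2 \cdot 5} - 2\right)^{2}\right)^{2} = \left(3 \cdot 4 + \left(\frac{1}{2} \cdot \frac{1}{5} \cdot 0 - 2\right)^{2}\right)^{2} = \left(12 + \left(0 - 2\right)^{2}\right)^{2} = \left(12 + \left(-2\right)^{2}\right)^{2} = \left(12 + 4\right)^{2} = 16^{2} = 256$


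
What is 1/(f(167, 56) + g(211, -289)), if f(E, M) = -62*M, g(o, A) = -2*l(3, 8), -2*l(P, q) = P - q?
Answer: -1/3477 ≈ -0.00028760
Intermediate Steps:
l(P, q) = q/2 - P/2 (l(P, q) = -(P - q)/2 = q/2 - P/2)
g(o, A) = -5 (g(o, A) = -2*((1/2)*8 - 1/2*3) = -2*(4 - 3/2) = -2*5/2 = -5)
1/(f(167, 56) + g(211, -289)) = 1/(-62*56 - 5) = 1/(-3472 - 5) = 1/(-3477) = -1/3477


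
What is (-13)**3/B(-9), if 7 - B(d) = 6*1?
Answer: -2197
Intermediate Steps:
B(d) = 1 (B(d) = 7 - 6 = 1)
(-13)**3/B(-9) = (-13)**3/1 = -2197*1 = -2197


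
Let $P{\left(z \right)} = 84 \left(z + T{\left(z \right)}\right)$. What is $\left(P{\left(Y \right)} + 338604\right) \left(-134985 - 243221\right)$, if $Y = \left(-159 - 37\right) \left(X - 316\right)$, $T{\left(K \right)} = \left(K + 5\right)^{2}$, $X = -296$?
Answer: $-457154115977780928$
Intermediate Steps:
$T{\left(K \right)} = \left(5 + K\right)^{2}$
$Y = 119952$ ($Y = \left(-159 - 37\right) \left(-296 - 316\right) = \left(-196\right) \left(-612\right) = 119952$)
$P{\left(z \right)} = 84 z + 84 \left(5 + z\right)^{2}$ ($P{\left(z \right)} = 84 \left(z + \left(5 + z\right)^{2}\right) = 84 z + 84 \left(5 + z\right)^{2}$)
$\left(P{\left(Y \right)} + 338604\right) \left(-134985 - 243221\right) = \left(\left(84 \cdot 119952 + 84 \left(5 + 119952\right)^{2}\right) + 338604\right) \left(-134985 - 243221\right) = \left(\left(10075968 + 84 \cdot 119957^{2}\right) + 338604\right) \left(-378206\right) = \left(\left(10075968 + 84 \cdot 14389681849\right) + 338604\right) \left(-378206\right) = \left(\left(10075968 + 1208733275316\right) + 338604\right) \left(-378206\right) = \left(1208743351284 + 338604\right) \left(-378206\right) = 1208743689888 \left(-378206\right) = -457154115977780928$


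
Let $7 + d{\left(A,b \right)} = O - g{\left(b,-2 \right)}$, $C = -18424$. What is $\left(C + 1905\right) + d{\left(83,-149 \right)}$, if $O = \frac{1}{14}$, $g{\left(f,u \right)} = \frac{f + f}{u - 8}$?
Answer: $- \frac{1158901}{70} \approx -16556.0$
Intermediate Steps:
$g{\left(f,u \right)} = \frac{2 f}{-8 + u}$
$O = \frac{1}{14} \approx 0.071429$
$d{\left(A,b \right)} = - \frac{97}{14} + \frac{b}{5}$ ($d{\left(A,b \right)} = -7 - \left(- \frac{1}{14} + \frac{2 b}{-8 - 2}\right) = -7 - \left(- \frac{1}{14} + \frac{2 b}{-10}\right) = -7 - \left(- \frac{1}{14} + 2 b \left(- \frac{1}{10}\right)\right) = -7 - \left(- \frac{1}{14} - \frac{b}{5}\right) = -7 + \left(\frac{1}{14} + \frac{b}{5}\right) = - \frac{97}{14} + \frac{b}{5}$)
$\left(C + 1905\right) + d{\left(83,-149 \right)} = \left(-18424 + 1905\right) + \left(- \frac{97}{14} + \frac{1}{5} \left(-149\right)\right) = -16519 - \frac{2571}{70} = - \frac{1158901}{70}$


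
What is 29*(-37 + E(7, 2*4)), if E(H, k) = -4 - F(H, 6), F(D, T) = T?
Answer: -1363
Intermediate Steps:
E(H, k) = -10 (E(H, k) = -4 - 1*6 = -4 - 6 = -10)
29*(-37 + E(7, 2*4)) = 29*(-37 - 10) = 29*(-47) = -1363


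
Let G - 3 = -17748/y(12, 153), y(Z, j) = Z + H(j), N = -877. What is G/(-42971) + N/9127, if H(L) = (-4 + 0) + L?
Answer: -5909798632/63143607037 ≈ -0.093593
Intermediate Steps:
H(L) = -4 + L
y(Z, j) = -4 + Z + j (y(Z, j) = Z + (-4 + j) = -4 + Z + j)
G = -17265/161 (G = 3 - 17748/(-4 + 12 + 153) = 3 - 17748/161 = -17265/161 ≈ -107.24)
G/(-42971) + N/9127 = -17265/161/(-42971) - 877/9127 = -17265/161*(-1/42971) - 877*1/9127 = 17265/6918331 - 877/9127 = -5909798632/63143607037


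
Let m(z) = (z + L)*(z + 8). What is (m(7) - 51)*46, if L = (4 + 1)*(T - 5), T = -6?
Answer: -35466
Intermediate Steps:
L = -55 (L = (4 + 1)*(-6 - 5) = 5*(-11) = -55)
m(z) = (-55 + z)*(8 + z) (m(z) = (z - 55)*(z + 8) = (-55 + z)*(8 + z))
(m(7) - 51)*46 = ((-440 + 7² - 47*7) - 51)*46 = ((-440 + 49 - 329) - 51)*46 = (-720 - 51)*46 = -771*46 = -35466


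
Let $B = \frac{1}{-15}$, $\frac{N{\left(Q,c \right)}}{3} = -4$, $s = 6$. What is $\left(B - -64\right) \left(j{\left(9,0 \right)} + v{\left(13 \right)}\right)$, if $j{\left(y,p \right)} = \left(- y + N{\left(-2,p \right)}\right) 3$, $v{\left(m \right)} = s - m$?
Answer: $- \frac{13426}{3} \approx -4475.3$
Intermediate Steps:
$v{\left(m \right)} = 6 - m$
$N{\left(Q,c \right)} = -12$ ($N{\left(Q,c \right)} = 3 \left(-4\right) = -12$)
$B = - \frac{1}{15} \approx -0.066667$
$j{\left(y,p \right)} = -36 - 3 y$ ($j{\left(y,p \right)} = \left(- y - 12\right) 3 = \left(-12 - y\right) 3 = -36 - 3 y$)
$\left(B - -64\right) \left(j{\left(9,0 \right)} + v{\left(13 \right)}\right) = \left(- \frac{1}{15} - -64\right) \left(\left(-36 - 27\right) + \left(6 - 13\right)\right) = \left(- \frac{1}{15} + 64\right) \left(\left(-36 - 27\right) + \left(6 - 13\right)\right) = \frac{959 \left(-63 - 7\right)}{15} = \frac{959}{15} \left(-70\right) = - \frac{13426}{3}$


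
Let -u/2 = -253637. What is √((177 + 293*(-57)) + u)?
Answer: 5*√19630 ≈ 700.54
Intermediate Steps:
u = 507274 (u = -2*(-253637) = 507274)
√((177 + 293*(-57)) + u) = √((177 + 293*(-57)) + 507274) = √((177 - 16701) + 507274) = √(-16524 + 507274) = √490750 = 5*√19630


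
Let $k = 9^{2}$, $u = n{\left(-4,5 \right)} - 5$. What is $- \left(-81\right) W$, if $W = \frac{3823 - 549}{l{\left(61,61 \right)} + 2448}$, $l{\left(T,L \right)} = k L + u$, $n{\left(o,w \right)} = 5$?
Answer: $\frac{29466}{821} \approx 35.89$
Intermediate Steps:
$u = 0$ ($u = 5 - 5 = 0$)
$k = 81$
$l{\left(T,L \right)} = 81 L$ ($l{\left(T,L \right)} = 81 L + 0 = 81 L$)
$W = \frac{3274}{7389}$ ($W = \frac{3823 - 549}{81 \cdot 61 + 2448} = \frac{3274}{4941 + 2448} = \frac{3274}{7389} \approx 0.44309$)
$- \left(-81\right) W = - \frac{\left(-81\right) 3274}{7389} = \left(-1\right) \left(- \frac{29466}{821}\right) = \frac{29466}{821}$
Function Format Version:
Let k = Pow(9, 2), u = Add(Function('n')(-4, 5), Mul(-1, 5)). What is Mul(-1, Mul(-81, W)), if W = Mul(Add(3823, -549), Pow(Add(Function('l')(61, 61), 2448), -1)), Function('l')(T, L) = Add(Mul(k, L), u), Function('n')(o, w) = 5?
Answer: Rational(29466, 821) ≈ 35.890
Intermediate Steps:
u = 0 (u = Add(5, Mul(-1, 5)) = Add(5, -5) = 0)
k = 81
Function('l')(T, L) = Mul(81, L) (Function('l')(T, L) = Add(Mul(81, L), 0) = Mul(81, L))
W = Rational(3274, 7389) (W = Mul(Add(3823, -549), Pow(Add(Mul(81, 61), 2448), -1)) = Mul(3274, Pow(Add(4941, 2448), -1)) = Mul(3274, Pow(7389, -1)) = Mul(3274, Rational(1, 7389)) = Rational(3274, 7389) ≈ 0.44309)
Mul(-1, Mul(-81, W)) = Mul(-1, Mul(-81, Rational(3274, 7389))) = Mul(-1, Rational(-29466, 821)) = Rational(29466, 821)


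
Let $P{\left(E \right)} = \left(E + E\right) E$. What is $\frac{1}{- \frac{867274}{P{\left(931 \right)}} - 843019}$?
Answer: $- \frac{45619}{38457706584} \approx -1.1862 \cdot 10^{-6}$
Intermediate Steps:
$P{\left(E \right)} = 2 E^{2}$ ($P{\left(E \right)} = 2 E E = 2 E^{2}$)
$\frac{1}{- \frac{867274}{P{\left(931 \right)}} - 843019} = \frac{1}{- \frac{867274}{2 \cdot 931^{2}} - 843019} = \frac{1}{- \frac{867274}{2 \cdot 866761} - 843019} = \frac{1}{- \frac{867274}{1733522} - 843019} = \frac{1}{\left(-867274\right) \frac{1}{1733522} - 843019} = \frac{1}{- \frac{22823}{45619} - 843019} = \frac{1}{- \frac{38457706584}{45619}} = - \frac{45619}{38457706584}$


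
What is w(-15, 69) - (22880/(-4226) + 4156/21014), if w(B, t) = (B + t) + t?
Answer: 2846568059/22201291 ≈ 128.22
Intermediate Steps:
w(B, t) = B + 2*t
w(-15, 69) - (22880/(-4226) + 4156/21014) = (-15 + 2*69) - (22880/(-4226) + 4156/21014) = (-15 + 138) - (22880*(-1/4226) + 4156*(1/21014)) = 123 - (-11440/2113 + 2078/10507) = 123 - 1*(-115809266/22201291) = 123 + 115809266/22201291 = 2846568059/22201291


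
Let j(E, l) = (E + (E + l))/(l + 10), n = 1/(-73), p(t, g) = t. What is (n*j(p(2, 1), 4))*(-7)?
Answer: 4/73 ≈ 0.054795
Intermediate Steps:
n = -1/73 ≈ -0.013699
j(E, l) = (l + 2*E)/(10 + l)
(n*j(p(2, 1), 4))*(-7) = -(4 + 2*2)/(73*(10 + 4))*(-7) = -(4 + 4)/(73*14)*(-7) = -8/1022*(-7) = -1/73*4/7*(-7) = -4/511*(-7) = 4/73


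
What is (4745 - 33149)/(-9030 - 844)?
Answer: 14202/4937 ≈ 2.8766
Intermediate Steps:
(4745 - 33149)/(-9030 - 844) = -28404/(-9874) = -28404*(-1/9874) = 14202/4937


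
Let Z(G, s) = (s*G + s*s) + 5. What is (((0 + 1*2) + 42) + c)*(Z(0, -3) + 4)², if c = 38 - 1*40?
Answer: 13608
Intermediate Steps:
c = -2 (c = 38 - 40 = -2)
Z(G, s) = 5 + s² + G*s (Z(G, s) = (G*s + s²) + 5 = (s² + G*s) + 5 = 5 + s² + G*s)
(((0 + 1*2) + 42) + c)*(Z(0, -3) + 4)² = (((0 + 1*2) + 42) - 2)*((5 + (-3)² + 0*(-3)) + 4)² = (((0 + 2) + 42) - 2)*((5 + 9 + 0) + 4)² = ((2 + 42) - 2)*(14 + 4)² = (44 - 2)*18² = 42*324 = 13608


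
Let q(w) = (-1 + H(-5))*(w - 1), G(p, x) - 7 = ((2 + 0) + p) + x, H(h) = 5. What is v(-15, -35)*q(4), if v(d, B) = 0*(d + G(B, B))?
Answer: 0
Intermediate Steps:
G(p, x) = 9 + p + x (G(p, x) = 7 + (((2 + 0) + p) + x) = 7 + ((2 + p) + x) = 7 + (2 + p + x) = 9 + p + x)
q(w) = -4 + 4*w (q(w) = (-1 + 5)*(w - 1) = 4*(-1 + w) = -4 + 4*w)
v(d, B) = 0 (v(d, B) = 0*(d + (9 + B + B)) = 0*(d + (9 + 2*B)) = 0*(9 + d + 2*B) = 0)
v(-15, -35)*q(4) = 0*(-4 + 4*4) = 0*(-4 + 16) = 0*12 = 0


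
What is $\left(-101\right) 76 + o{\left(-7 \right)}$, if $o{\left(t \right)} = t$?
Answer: $-7683$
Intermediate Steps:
$\left(-101\right) 76 + o{\left(-7 \right)} = \left(-101\right) 76 - 7 = -7676 - 7 = -7683$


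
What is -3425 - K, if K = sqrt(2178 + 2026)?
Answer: -3425 - 2*sqrt(1051) ≈ -3489.8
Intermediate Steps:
K = 2*sqrt(1051) (K = sqrt(4204) = 2*sqrt(1051) ≈ 64.838)
-3425 - K = -3425 - 2*sqrt(1051)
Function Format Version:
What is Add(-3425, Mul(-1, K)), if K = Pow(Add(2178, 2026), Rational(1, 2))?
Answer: Add(-3425, Mul(-2, Pow(1051, Rational(1, 2)))) ≈ -3489.8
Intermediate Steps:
K = Mul(2, Pow(1051, Rational(1, 2))) (K = Pow(4204, Rational(1, 2)) = Mul(2, Pow(1051, Rational(1, 2))) ≈ 64.838)
Add(-3425, Mul(-1, K)) = Add(-3425, Mul(-1, Mul(2, Pow(1051, Rational(1, 2))))) = Add(-3425, Mul(-2, Pow(1051, Rational(1, 2))))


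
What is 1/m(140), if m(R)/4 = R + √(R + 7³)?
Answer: 5/2731 - √483/76468 ≈ 0.0015434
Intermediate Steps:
m(R) = 4*R + 4*√(343 + R) (m(R) = 4*(R + √(R + 7³)) = 4*(R + √(R + 343)) = 4*(R + √(343 + R)) = 4*R + 4*√(343 + R))
1/m(140) = 1/(4*140 + 4*√(343 + 140)) = 1/(560 + 4*√483)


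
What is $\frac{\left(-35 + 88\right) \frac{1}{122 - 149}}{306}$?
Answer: $- \frac{53}{8262} \approx -0.0064149$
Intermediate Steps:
$\frac{\left(-35 + 88\right) \frac{1}{122 - 149}}{306} = \frac{53}{-27} \cdot \frac{1}{306} = 53 \left(- \frac{1}{27}\right) \frac{1}{306} = \left(- \frac{53}{27}\right) \frac{1}{306} = - \frac{53}{8262}$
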